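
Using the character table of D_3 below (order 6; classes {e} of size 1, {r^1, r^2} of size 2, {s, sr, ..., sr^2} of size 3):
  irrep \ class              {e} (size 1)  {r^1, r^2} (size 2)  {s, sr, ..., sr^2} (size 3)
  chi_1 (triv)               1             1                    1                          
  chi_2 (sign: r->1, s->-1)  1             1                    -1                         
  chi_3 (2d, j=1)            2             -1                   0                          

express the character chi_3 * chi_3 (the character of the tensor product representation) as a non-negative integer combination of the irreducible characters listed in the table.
chi_3 tensor chi_3 = chi_1 + chi_2 + chi_3 (all other irreducibles have multiplicity 0).

Working: The character of a tensor product is the pointwise product (chi_3 * chi_3)(C) = chi_3(C) * chi_3(C):
  {e}: (2)*(2), {r^1, r^2}: (-1)*(-1), {s, sr, ..., sr^2}: (0)*(0)
so (chi_3 * chi_3) takes values
  {e} -> 4, {r^1, r^2} -> 1, {s, sr, ..., sr^2} -> 0.
Now take the inner product of this character with each irreducible chi from the table, <chi_3*chi_3, chi> = (1/6) sum_C |C| (chi_3*chi_3)(C) conj(chi(C)):
  <chi_3*chi_3, chi_1> = (1/6)[1*(4)*conj(1) + 2*(1)*conj(1) + 3*(0)*conj(1)]
      = (1/6)[(4) + (2) + (0)] = 6/6 = 1
  <chi_3*chi_3, chi_2> = (1/6)[1*(4)*conj(1) + 2*(1)*conj(1) + 3*(0)*conj(-1)]
      = (1/6)[(4) + (2) + (0)] = 6/6 = 1
  <chi_3*chi_3, chi_3> = (1/6)[1*(4)*conj(2) + 2*(1)*conj(-1) + 3*(0)*conj(0)]
      = (1/6)[(8) + (-2) + (0)] = 6/6 = 1
Hence the multiplicities are chi_1: 1, chi_2: 1, chi_3: 1. Dimension check: dim(chi_3)*dim(chi_3) = 2*2 = 4 and sum (mult * dim) = 1*1 + 1*1 + 1*2 = 4.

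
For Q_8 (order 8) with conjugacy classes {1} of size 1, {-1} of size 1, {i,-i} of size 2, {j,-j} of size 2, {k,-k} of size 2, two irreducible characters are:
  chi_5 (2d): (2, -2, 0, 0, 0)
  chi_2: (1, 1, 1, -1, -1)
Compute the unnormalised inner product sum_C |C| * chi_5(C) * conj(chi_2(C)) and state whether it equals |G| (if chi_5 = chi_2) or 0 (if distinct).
Sum = 0; so <chi_5, chi_2> = 0 (distinct irreducibles are orthogonal).

Why: Compute term by term over conjugacy classes (|C| * chi_5(C) * conj(chi_2(C))):
  1*(2)*conj(1) + 1*(-2)*conj(1) + 2*(0)*conj(1) + 2*(0)*conj(-1) + 2*(0)*conj(-1)
  = (2) + (-2) + (0) + (0) + (0)
  = 0.
Dividing by |G| = 8 gives 0/8 = 0, matching the row-orthogonality relation <chi_5, chi_2> = [chi_5 = chi_2].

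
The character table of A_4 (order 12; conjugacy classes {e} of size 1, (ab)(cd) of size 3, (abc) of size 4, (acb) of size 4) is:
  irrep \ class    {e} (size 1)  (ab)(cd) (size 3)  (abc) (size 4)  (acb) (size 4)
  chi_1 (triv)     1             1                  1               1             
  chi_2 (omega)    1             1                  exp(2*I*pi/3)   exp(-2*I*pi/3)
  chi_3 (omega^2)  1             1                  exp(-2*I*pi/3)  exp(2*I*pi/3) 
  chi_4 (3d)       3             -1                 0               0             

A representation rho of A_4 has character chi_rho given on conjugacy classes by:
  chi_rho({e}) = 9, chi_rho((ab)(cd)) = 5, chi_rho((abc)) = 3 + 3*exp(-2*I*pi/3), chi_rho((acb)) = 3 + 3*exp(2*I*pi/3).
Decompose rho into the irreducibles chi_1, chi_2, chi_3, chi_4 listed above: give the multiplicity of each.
Multiplicities: chi_1: 3, chi_2: 0, chi_3: 3, chi_4: 1.

Explanation: Use <chi_rho, chi> = (1/|G|) sum_C |C| * chi_rho(C) * conj(chi(C)) with |G| = 12 for each irreducible chi in the table:
  <chi_rho, chi_1> = (1/12)[1*(9)*conj(1) + 3*(5)*conj(1) + 4*(3 + 3*exp(-2*I*pi/3))*conj(1) + 4*(3 + 3*exp(2*I*pi/3))*conj(1)]
      = (1/12)[(9) + (15) + (12 + 12*exp(-2*I*pi/3)) + (12 + 12*exp(2*I*pi/3))] = 36/12 = 3
  <chi_rho, chi_2> = (1/12)[1*(9)*conj(1) + 3*(5)*conj(1) + 4*(3 + 3*exp(-2*I*pi/3))*conj(exp(2*I*pi/3)) + 4*(3 + 3*exp(2*I*pi/3))*conj(exp(-2*I*pi/3))]
      = (1/12)[(9) + (15) + (-12) + (-12)] = 0/12 = 0
  <chi_rho, chi_3> = (1/12)[1*(9)*conj(1) + 3*(5)*conj(1) + 4*(3 + 3*exp(-2*I*pi/3))*conj(exp(-2*I*pi/3)) + 4*(3 + 3*exp(2*I*pi/3))*conj(exp(2*I*pi/3))]
      = (1/12)[(9) + (15) + (12 + 12*exp(2*I*pi/3)) + (12 + 12*exp(-2*I*pi/3))] = 36/12 = 3
  <chi_rho, chi_4> = (1/12)[1*(9)*conj(3) + 3*(5)*conj(-1) + 4*(3 + 3*exp(-2*I*pi/3))*conj(0) + 4*(3 + 3*exp(2*I*pi/3))*conj(0)]
      = (1/12)[(27) + (-15) + (0) + (0)] = 12/12 = 1
(Exp terms are combined using exp(i*s)*conj(exp(i*t)) = exp(i*(s-t)), and sums of them are collapsed using the identity that for every m > 1 the m distinct m-th roots of unity sum to 0, e.g. 1 + exp(2*I*pi/3) + exp(-2*I*pi/3) = 0.)
Dimension check: dim(rho) = sum (mult * dim) = 3*1 + 0*1 + 3*1 + 1*3 = 9 = chi_rho(e) = 9.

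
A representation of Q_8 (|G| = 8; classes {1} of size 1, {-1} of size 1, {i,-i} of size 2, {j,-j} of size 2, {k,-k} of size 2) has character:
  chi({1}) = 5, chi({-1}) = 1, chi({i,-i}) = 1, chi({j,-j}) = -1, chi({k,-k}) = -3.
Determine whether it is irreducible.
Not irreducible (reducible): <chi, chi> = 6 > 1.

Details: <chi, chi> = (1/|G|) sum_C |C| * |chi(C)|^2 = (1/8)[1*|5|^2 + 1*|1|^2 + 2*|1|^2 + 2*|-1|^2 + 2*|-3|^2]
  = (1/8)[(25) + (1) + (2) + (2) + (18)] = 48/8 = 6.
A character is irreducible iff <chi, chi> = 1, so this representation is reducible.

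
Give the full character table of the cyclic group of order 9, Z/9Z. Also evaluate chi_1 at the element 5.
Character table of Z/9Z (irreps indexed chi_0,...,chi_8 with chi_k(m) = zeta_9^(k*m), zeta_9 = exp(2*pi*i/9)):
  irrep \ class  {0} (size 1)  {1} (size 1)    {2} (size 1)    {3} (size 1)    {4} (size 1)    {5} (size 1)    {6} (size 1)    {7} (size 1)    {8} (size 1)  
  chi_0          1             1               1               1               1               1               1               1               1             
  chi_1          1             exp(2*I*pi/9)   exp(4*I*pi/9)   exp(2*I*pi/3)   exp(8*I*pi/9)   exp(-8*I*pi/9)  exp(-2*I*pi/3)  exp(-4*I*pi/9)  exp(-2*I*pi/9)
  chi_2          1             exp(4*I*pi/9)   exp(8*I*pi/9)   exp(-2*I*pi/3)  exp(-2*I*pi/9)  exp(2*I*pi/9)   exp(2*I*pi/3)   exp(-8*I*pi/9)  exp(-4*I*pi/9)
  chi_3          1             exp(2*I*pi/3)   exp(-2*I*pi/3)  1               exp(2*I*pi/3)   exp(-2*I*pi/3)  1               exp(2*I*pi/3)   exp(-2*I*pi/3)
  chi_4          1             exp(8*I*pi/9)   exp(-2*I*pi/9)  exp(2*I*pi/3)   exp(-4*I*pi/9)  exp(4*I*pi/9)   exp(-2*I*pi/3)  exp(2*I*pi/9)   exp(-8*I*pi/9)
  chi_5          1             exp(-8*I*pi/9)  exp(2*I*pi/9)   exp(-2*I*pi/3)  exp(4*I*pi/9)   exp(-4*I*pi/9)  exp(2*I*pi/3)   exp(-2*I*pi/9)  exp(8*I*pi/9) 
  chi_6          1             exp(-2*I*pi/3)  exp(2*I*pi/3)   1               exp(-2*I*pi/3)  exp(2*I*pi/3)   1               exp(-2*I*pi/3)  exp(2*I*pi/3) 
  chi_7          1             exp(-4*I*pi/9)  exp(-8*I*pi/9)  exp(2*I*pi/3)   exp(2*I*pi/9)   exp(-2*I*pi/9)  exp(-2*I*pi/3)  exp(8*I*pi/9)   exp(4*I*pi/9) 
  chi_8          1             exp(-2*I*pi/9)  exp(-4*I*pi/9)  exp(-2*I*pi/3)  exp(-8*I*pi/9)  exp(8*I*pi/9)   exp(2*I*pi/3)   exp(4*I*pi/9)   exp(2*I*pi/9) 

Spot check: chi_1(5) = zeta_9^(1*5) = zeta_9^5 = exp(-8*I*pi/9).

Solution. Z/9Z is abelian, so all 9 irreducible complex representations are 1-dimensional. They are given by chi_k(m) = zeta_9^(k*m) for k = 0,...,8. Row orthogonality: sum_m chi_k(m) conj(chi_l(m)) = 9 * [k = l].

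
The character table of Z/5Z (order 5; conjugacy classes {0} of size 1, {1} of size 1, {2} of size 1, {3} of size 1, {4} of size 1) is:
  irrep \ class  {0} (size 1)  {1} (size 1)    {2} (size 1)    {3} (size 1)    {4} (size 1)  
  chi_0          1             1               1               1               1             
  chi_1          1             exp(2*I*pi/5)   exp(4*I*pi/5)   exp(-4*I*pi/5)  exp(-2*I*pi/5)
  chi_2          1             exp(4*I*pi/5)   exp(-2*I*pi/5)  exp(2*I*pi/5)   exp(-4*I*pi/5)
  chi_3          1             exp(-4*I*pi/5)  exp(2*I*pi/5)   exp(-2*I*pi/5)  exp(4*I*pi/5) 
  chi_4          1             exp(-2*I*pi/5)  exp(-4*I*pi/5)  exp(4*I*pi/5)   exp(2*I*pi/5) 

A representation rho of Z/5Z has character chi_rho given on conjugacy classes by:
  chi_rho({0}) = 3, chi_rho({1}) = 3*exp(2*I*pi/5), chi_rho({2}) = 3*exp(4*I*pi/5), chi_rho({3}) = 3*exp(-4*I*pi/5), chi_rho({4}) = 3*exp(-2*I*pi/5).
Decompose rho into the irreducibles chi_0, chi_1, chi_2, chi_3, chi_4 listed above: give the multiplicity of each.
Multiplicities: chi_0: 0, chi_1: 3, chi_2: 0, chi_3: 0, chi_4: 0.

Proof sketch: Use <chi_rho, chi> = (1/|G|) sum_C |C| * chi_rho(C) * conj(chi(C)) with |G| = 5 for each irreducible chi in the table:
  <chi_rho, chi_0> = (1/5)[1*(3)*conj(1) + 1*(3*exp(2*I*pi/5))*conj(1) + 1*(3*exp(4*I*pi/5))*conj(1) + 1*(3*exp(-4*I*pi/5))*conj(1) + 1*(3*exp(-2*I*pi/5))*conj(1)]
      = (1/5)[(3) + (3*exp(2*I*pi/5)) + (3*exp(4*I*pi/5)) + (3*exp(-4*I*pi/5)) + (3*exp(-2*I*pi/5))] = 0/5 = 0
  <chi_rho, chi_1> = (1/5)[1*(3)*conj(1) + 1*(3*exp(2*I*pi/5))*conj(exp(2*I*pi/5)) + 1*(3*exp(4*I*pi/5))*conj(exp(4*I*pi/5)) + 1*(3*exp(-4*I*pi/5))*conj(exp(-4*I*pi/5)) + 1*(3*exp(-2*I*pi/5))*conj(exp(-2*I*pi/5))]
      = (1/5)[(3) + (3) + (3) + (3) + (3)] = 15/5 = 3
  <chi_rho, chi_2> = (1/5)[1*(3)*conj(1) + 1*(3*exp(2*I*pi/5))*conj(exp(4*I*pi/5)) + 1*(3*exp(4*I*pi/5))*conj(exp(-2*I*pi/5)) + 1*(3*exp(-4*I*pi/5))*conj(exp(2*I*pi/5)) + 1*(3*exp(-2*I*pi/5))*conj(exp(-4*I*pi/5))]
      = (1/5)[(3) + (3*exp(-2*I*pi/5)) + (3*exp(-4*I*pi/5)) + (3*exp(4*I*pi/5)) + (3*exp(2*I*pi/5))] = 0/5 = 0
  <chi_rho, chi_3> = (1/5)[1*(3)*conj(1) + 1*(3*exp(2*I*pi/5))*conj(exp(-4*I*pi/5)) + 1*(3*exp(4*I*pi/5))*conj(exp(2*I*pi/5)) + 1*(3*exp(-4*I*pi/5))*conj(exp(-2*I*pi/5)) + 1*(3*exp(-2*I*pi/5))*conj(exp(4*I*pi/5))]
      = (1/5)[(3) + (3*exp(-4*I*pi/5)) + (3*exp(2*I*pi/5)) + (3*exp(-2*I*pi/5)) + (3*exp(4*I*pi/5))] = 0/5 = 0
  <chi_rho, chi_4> = (1/5)[1*(3)*conj(1) + 1*(3*exp(2*I*pi/5))*conj(exp(-2*I*pi/5)) + 1*(3*exp(4*I*pi/5))*conj(exp(-4*I*pi/5)) + 1*(3*exp(-4*I*pi/5))*conj(exp(4*I*pi/5)) + 1*(3*exp(-2*I*pi/5))*conj(exp(2*I*pi/5))]
      = (1/5)[(3) + (3*exp(4*I*pi/5)) + (3*exp(-2*I*pi/5)) + (3*exp(2*I*pi/5)) + (3*exp(-4*I*pi/5))] = 0/5 = 0
(Exp terms are combined using exp(i*s)*conj(exp(i*t)) = exp(i*(s-t)), and sums of them are collapsed using the identity that for every m > 1 the m distinct m-th roots of unity sum to 0, e.g. 1 + exp(2*I*pi/3) + exp(-2*I*pi/3) = 0.)
Dimension check: dim(rho) = sum (mult * dim) = 0*1 + 3*1 + 0*1 + 0*1 + 0*1 = 3 = chi_rho(e) = 3.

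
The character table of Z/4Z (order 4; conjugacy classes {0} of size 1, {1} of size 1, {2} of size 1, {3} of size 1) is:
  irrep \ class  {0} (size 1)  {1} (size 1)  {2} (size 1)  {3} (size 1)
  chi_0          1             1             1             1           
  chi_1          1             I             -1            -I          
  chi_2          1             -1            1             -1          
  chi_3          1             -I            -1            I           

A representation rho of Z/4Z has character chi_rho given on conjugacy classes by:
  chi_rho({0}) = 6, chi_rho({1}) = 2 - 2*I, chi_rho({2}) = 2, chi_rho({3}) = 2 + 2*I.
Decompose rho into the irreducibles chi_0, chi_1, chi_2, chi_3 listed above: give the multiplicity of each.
Multiplicities: chi_0: 3, chi_1: 0, chi_2: 1, chi_3: 2.

Solution. Use <chi_rho, chi> = (1/|G|) sum_C |C| * chi_rho(C) * conj(chi(C)) with |G| = 4 for each irreducible chi in the table:
  <chi_rho, chi_0> = (1/4)[1*(6)*conj(1) + 1*(2 - 2*I)*conj(1) + 1*(2)*conj(1) + 1*(2 + 2*I)*conj(1)]
      = (1/4)[(6) + (2 - 2*I) + (2) + (2 + 2*I)] = 12/4 = 3
  <chi_rho, chi_1> = (1/4)[1*(6)*conj(1) + 1*(2 - 2*I)*conj(I) + 1*(2)*conj(-1) + 1*(2 + 2*I)*conj(-I)]
      = (1/4)[(6) + (-2 - 2*I) + (-2) + (-2 + 2*I)] = 0/4 = 0
  <chi_rho, chi_2> = (1/4)[1*(6)*conj(1) + 1*(2 - 2*I)*conj(-1) + 1*(2)*conj(1) + 1*(2 + 2*I)*conj(-1)]
      = (1/4)[(6) + (-2 + 2*I) + (2) + (-2 - 2*I)] = 4/4 = 1
  <chi_rho, chi_3> = (1/4)[1*(6)*conj(1) + 1*(2 - 2*I)*conj(-I) + 1*(2)*conj(-1) + 1*(2 + 2*I)*conj(I)]
      = (1/4)[(6) + (2 + 2*I) + (-2) + (2 - 2*I)] = 8/4 = 2
(Exp terms are combined using exp(i*s)*conj(exp(i*t)) = exp(i*(s-t)), and sums of them are collapsed using the identity that for every m > 1 the m distinct m-th roots of unity sum to 0, e.g. 1 + exp(2*I*pi/3) + exp(-2*I*pi/3) = 0.)
Dimension check: dim(rho) = sum (mult * dim) = 3*1 + 0*1 + 1*1 + 2*1 = 6 = chi_rho(e) = 6.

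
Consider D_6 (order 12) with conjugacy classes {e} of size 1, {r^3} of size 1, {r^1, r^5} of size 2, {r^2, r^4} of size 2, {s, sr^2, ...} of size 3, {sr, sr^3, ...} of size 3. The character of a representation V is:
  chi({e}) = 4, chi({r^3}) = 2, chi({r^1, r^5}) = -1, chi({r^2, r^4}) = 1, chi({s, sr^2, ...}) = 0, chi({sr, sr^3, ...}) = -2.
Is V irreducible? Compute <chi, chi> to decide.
Not irreducible (reducible): <chi, chi> = 3 > 1.

Proof sketch: <chi, chi> = (1/|G|) sum_C |C| * |chi(C)|^2 = (1/12)[1*|4|^2 + 1*|2|^2 + 2*|-1|^2 + 2*|1|^2 + 3*|0|^2 + 3*|-2|^2]
  = (1/12)[(16) + (4) + (2) + (2) + (0) + (12)] = 36/12 = 3.
A character is irreducible iff <chi, chi> = 1, so this representation is reducible.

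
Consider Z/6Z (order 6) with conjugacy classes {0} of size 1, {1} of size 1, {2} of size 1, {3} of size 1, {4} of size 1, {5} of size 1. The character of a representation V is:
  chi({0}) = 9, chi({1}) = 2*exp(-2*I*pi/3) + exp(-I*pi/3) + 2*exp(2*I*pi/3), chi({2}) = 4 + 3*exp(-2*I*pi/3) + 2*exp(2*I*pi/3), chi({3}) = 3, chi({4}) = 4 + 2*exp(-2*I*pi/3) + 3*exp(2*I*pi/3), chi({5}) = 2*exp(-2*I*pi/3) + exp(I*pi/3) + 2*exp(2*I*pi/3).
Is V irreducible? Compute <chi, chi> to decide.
Not irreducible (reducible): <chi, chi> = 17 > 1.

<chi, chi> = (1/|G|) sum_C |C| * |chi(C)|^2 = (1/6)[1*|9|^2 + 1*|2*exp(-2*I*pi/3) + exp(-I*pi/3) + 2*exp(2*I*pi/3)|^2 + 1*|4 + 3*exp(-2*I*pi/3) + 2*exp(2*I*pi/3)|^2 + 1*|3|^2 + 1*|4 + 2*exp(-2*I*pi/3) + 3*exp(2*I*pi/3)|^2 + 1*|2*exp(-2*I*pi/3) + exp(I*pi/3) + 2*exp(2*I*pi/3)|^2]
  = (1/6)[(81) + (3) + (3) + (9) + (3) + (3)] = 102/6 = 17.
(Exp terms are combined using exp(i*s)*conj(exp(i*t)) = exp(i*(s-t)), and sums of them are collapsed using the identity that for every m > 1 the m distinct m-th roots of unity sum to 0, e.g. 1 + exp(2*I*pi/3) + exp(-2*I*pi/3) = 0.)
A character is irreducible iff <chi, chi> = 1, so this representation is reducible.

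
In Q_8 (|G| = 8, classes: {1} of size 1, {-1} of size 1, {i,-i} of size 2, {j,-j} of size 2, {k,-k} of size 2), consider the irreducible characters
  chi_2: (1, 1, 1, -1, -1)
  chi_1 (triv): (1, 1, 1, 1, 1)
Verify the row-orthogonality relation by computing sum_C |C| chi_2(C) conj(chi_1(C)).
Sum = 0; so <chi_2, chi_1> = 0 (distinct irreducibles are orthogonal).

Details: Compute term by term over conjugacy classes (|C| * chi_2(C) * conj(chi_1(C))):
  1*(1)*conj(1) + 1*(1)*conj(1) + 2*(1)*conj(1) + 2*(-1)*conj(1) + 2*(-1)*conj(1)
  = (1) + (1) + (2) + (-2) + (-2)
  = 0.
Dividing by |G| = 8 gives 0/8 = 0, matching the row-orthogonality relation <chi_2, chi_1> = [chi_2 = chi_1].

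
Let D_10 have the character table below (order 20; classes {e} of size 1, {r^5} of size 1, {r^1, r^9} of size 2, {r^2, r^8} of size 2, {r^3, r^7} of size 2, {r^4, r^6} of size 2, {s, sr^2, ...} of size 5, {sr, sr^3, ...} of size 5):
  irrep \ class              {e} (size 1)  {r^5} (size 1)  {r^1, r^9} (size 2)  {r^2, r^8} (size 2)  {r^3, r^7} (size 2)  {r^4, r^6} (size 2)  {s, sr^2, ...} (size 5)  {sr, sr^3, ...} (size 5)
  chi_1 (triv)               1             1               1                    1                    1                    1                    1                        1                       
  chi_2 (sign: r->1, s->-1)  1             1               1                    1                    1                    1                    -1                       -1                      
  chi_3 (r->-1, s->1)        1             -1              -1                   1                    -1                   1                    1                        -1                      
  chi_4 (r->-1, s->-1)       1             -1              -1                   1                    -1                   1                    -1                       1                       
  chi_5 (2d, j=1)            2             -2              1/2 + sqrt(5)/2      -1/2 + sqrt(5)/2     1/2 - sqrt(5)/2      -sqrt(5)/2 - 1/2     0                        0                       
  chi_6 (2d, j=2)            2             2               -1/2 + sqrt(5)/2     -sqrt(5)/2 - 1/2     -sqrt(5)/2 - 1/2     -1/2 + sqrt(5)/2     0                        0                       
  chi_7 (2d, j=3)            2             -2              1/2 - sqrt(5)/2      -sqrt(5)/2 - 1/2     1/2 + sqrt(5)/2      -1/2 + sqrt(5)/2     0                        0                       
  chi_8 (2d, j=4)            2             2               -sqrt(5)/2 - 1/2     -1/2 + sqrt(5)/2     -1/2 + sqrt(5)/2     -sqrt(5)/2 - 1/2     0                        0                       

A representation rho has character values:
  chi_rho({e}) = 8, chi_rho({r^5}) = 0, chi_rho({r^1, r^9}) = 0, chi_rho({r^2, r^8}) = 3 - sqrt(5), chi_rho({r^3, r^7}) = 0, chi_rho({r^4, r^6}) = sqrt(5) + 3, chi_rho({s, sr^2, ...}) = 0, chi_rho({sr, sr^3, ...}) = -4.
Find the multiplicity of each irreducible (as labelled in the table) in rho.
Multiplicities: chi_1: 0, chi_2: 2, chi_3: 2, chi_4: 0, chi_5: 0, chi_6: 1, chi_7: 1, chi_8: 0.

Proof sketch: Use <chi_rho, chi> = (1/|G|) sum_C |C| * chi_rho(C) * conj(chi(C)) with |G| = 20 for each irreducible chi in the table:
  <chi_rho, chi_1> = (1/20)[1*(8)*conj(1) + 1*(0)*conj(1) + 2*(0)*conj(1) + 2*(3 - sqrt(5))*conj(1) + 2*(0)*conj(1) + 2*(sqrt(5) + 3)*conj(1) + 5*(0)*conj(1) + 5*(-4)*conj(1)]
      = (1/20)[(8) + (0) + (0) + (6 - 2*sqrt(5)) + (0) + (2*sqrt(5) + 6) + (0) + (-20)] = 0/20 = 0
  <chi_rho, chi_2> = (1/20)[1*(8)*conj(1) + 1*(0)*conj(1) + 2*(0)*conj(1) + 2*(3 - sqrt(5))*conj(1) + 2*(0)*conj(1) + 2*(sqrt(5) + 3)*conj(1) + 5*(0)*conj(-1) + 5*(-4)*conj(-1)]
      = (1/20)[(8) + (0) + (0) + (6 - 2*sqrt(5)) + (0) + (2*sqrt(5) + 6) + (0) + (20)] = 40/20 = 2
  <chi_rho, chi_3> = (1/20)[1*(8)*conj(1) + 1*(0)*conj(-1) + 2*(0)*conj(-1) + 2*(3 - sqrt(5))*conj(1) + 2*(0)*conj(-1) + 2*(sqrt(5) + 3)*conj(1) + 5*(0)*conj(1) + 5*(-4)*conj(-1)]
      = (1/20)[(8) + (0) + (0) + (6 - 2*sqrt(5)) + (0) + (2*sqrt(5) + 6) + (0) + (20)] = 40/20 = 2
  <chi_rho, chi_4> = (1/20)[1*(8)*conj(1) + 1*(0)*conj(-1) + 2*(0)*conj(-1) + 2*(3 - sqrt(5))*conj(1) + 2*(0)*conj(-1) + 2*(sqrt(5) + 3)*conj(1) + 5*(0)*conj(-1) + 5*(-4)*conj(1)]
      = (1/20)[(8) + (0) + (0) + (6 - 2*sqrt(5)) + (0) + (2*sqrt(5) + 6) + (0) + (-20)] = 0/20 = 0
  <chi_rho, chi_5> = (1/20)[1*(8)*conj(2) + 1*(0)*conj(-2) + 2*(0)*conj(1/2 + sqrt(5)/2) + 2*(3 - sqrt(5))*conj(-1/2 + sqrt(5)/2) + 2*(0)*conj(1/2 - sqrt(5)/2) + 2*(sqrt(5) + 3)*conj(-sqrt(5)/2 - 1/2) + 5*(0)*conj(0) + 5*(-4)*conj(0)]
      = (1/20)[(16) + (0) + (0) + (-8 + 4*sqrt(5)) + (0) + (-4*sqrt(5) - 8) + (0) + (0)] = 0/20 = 0
  <chi_rho, chi_6> = (1/20)[1*(8)*conj(2) + 1*(0)*conj(2) + 2*(0)*conj(-1/2 + sqrt(5)/2) + 2*(3 - sqrt(5))*conj(-sqrt(5)/2 - 1/2) + 2*(0)*conj(-sqrt(5)/2 - 1/2) + 2*(sqrt(5) + 3)*conj(-1/2 + sqrt(5)/2) + 5*(0)*conj(0) + 5*(-4)*conj(0)]
      = (1/20)[(16) + (0) + (0) + (2 - 2*sqrt(5)) + (0) + (2 + 2*sqrt(5)) + (0) + (0)] = 20/20 = 1
  <chi_rho, chi_7> = (1/20)[1*(8)*conj(2) + 1*(0)*conj(-2) + 2*(0)*conj(1/2 - sqrt(5)/2) + 2*(3 - sqrt(5))*conj(-sqrt(5)/2 - 1/2) + 2*(0)*conj(1/2 + sqrt(5)/2) + 2*(sqrt(5) + 3)*conj(-1/2 + sqrt(5)/2) + 5*(0)*conj(0) + 5*(-4)*conj(0)]
      = (1/20)[(16) + (0) + (0) + (2 - 2*sqrt(5)) + (0) + (2 + 2*sqrt(5)) + (0) + (0)] = 20/20 = 1
  <chi_rho, chi_8> = (1/20)[1*(8)*conj(2) + 1*(0)*conj(2) + 2*(0)*conj(-sqrt(5)/2 - 1/2) + 2*(3 - sqrt(5))*conj(-1/2 + sqrt(5)/2) + 2*(0)*conj(-1/2 + sqrt(5)/2) + 2*(sqrt(5) + 3)*conj(-sqrt(5)/2 - 1/2) + 5*(0)*conj(0) + 5*(-4)*conj(0)]
      = (1/20)[(16) + (0) + (0) + (-8 + 4*sqrt(5)) + (0) + (-4*sqrt(5) - 8) + (0) + (0)] = 0/20 = 0
Dimension check: dim(rho) = sum (mult * dim) = 0*1 + 2*1 + 2*1 + 0*1 + 0*2 + 1*2 + 1*2 + 0*2 = 8 = chi_rho(e) = 8.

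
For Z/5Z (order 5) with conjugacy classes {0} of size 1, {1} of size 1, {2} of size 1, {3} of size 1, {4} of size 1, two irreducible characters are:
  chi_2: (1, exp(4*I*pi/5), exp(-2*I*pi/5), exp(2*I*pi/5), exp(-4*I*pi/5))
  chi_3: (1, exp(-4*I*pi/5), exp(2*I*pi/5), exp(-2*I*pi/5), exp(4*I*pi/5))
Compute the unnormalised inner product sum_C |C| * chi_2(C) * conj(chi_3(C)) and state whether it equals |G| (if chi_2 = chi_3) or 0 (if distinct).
Sum = 0; so <chi_2, chi_3> = 0 (distinct irreducibles are orthogonal).

Derivation: Compute term by term over conjugacy classes (|C| * chi_2(C) * conj(chi_3(C))):
  1*(1)*conj(1) + 1*(exp(4*I*pi/5))*conj(exp(-4*I*pi/5)) + 1*(exp(-2*I*pi/5))*conj(exp(2*I*pi/5)) + 1*(exp(2*I*pi/5))*conj(exp(-2*I*pi/5)) + 1*(exp(-4*I*pi/5))*conj(exp(4*I*pi/5))
  = (1) + (exp(-2*I*pi/5)) + (exp(-4*I*pi/5)) + (exp(4*I*pi/5)) + (exp(2*I*pi/5))
  = 0.
(Exp terms are combined using exp(i*s)*conj(exp(i*t)) = exp(i*(s-t)), and sums of them are collapsed using the identity that for every m > 1 the m distinct m-th roots of unity sum to 0, e.g. 1 + exp(2*I*pi/3) + exp(-2*I*pi/3) = 0.)
Dividing by |G| = 5 gives 0/5 = 0, matching the row-orthogonality relation <chi_2, chi_3> = [chi_2 = chi_3].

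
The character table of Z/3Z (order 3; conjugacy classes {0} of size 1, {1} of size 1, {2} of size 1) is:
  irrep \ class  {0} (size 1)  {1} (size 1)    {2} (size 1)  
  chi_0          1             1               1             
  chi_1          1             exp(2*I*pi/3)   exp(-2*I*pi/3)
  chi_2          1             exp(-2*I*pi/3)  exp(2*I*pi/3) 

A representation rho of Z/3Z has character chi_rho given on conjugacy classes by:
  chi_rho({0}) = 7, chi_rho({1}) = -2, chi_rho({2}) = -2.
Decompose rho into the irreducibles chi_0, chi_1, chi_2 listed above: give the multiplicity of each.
Multiplicities: chi_0: 1, chi_1: 3, chi_2: 3.

Explanation: Use <chi_rho, chi> = (1/|G|) sum_C |C| * chi_rho(C) * conj(chi(C)) with |G| = 3 for each irreducible chi in the table:
  <chi_rho, chi_0> = (1/3)[1*(7)*conj(1) + 1*(-2)*conj(1) + 1*(-2)*conj(1)]
      = (1/3)[(7) + (-2) + (-2)] = 3/3 = 1
  <chi_rho, chi_1> = (1/3)[1*(7)*conj(1) + 1*(-2)*conj(exp(2*I*pi/3)) + 1*(-2)*conj(exp(-2*I*pi/3))]
      = (1/3)[(7) + (3 + exp(-2*I*pi/3) + 3*exp(2*I*pi/3)) + (3 + 3*exp(-2*I*pi/3) + exp(2*I*pi/3))] = 9/3 = 3
  <chi_rho, chi_2> = (1/3)[1*(7)*conj(1) + 1*(-2)*conj(exp(-2*I*pi/3)) + 1*(-2)*conj(exp(2*I*pi/3))]
      = (1/3)[(7) + (3 + 3*exp(-2*I*pi/3) + exp(2*I*pi/3)) + (3 + exp(-2*I*pi/3) + 3*exp(2*I*pi/3))] = 9/3 = 3
(Exp terms are combined using exp(i*s)*conj(exp(i*t)) = exp(i*(s-t)), and sums of them are collapsed using the identity that for every m > 1 the m distinct m-th roots of unity sum to 0, e.g. 1 + exp(2*I*pi/3) + exp(-2*I*pi/3) = 0.)
Dimension check: dim(rho) = sum (mult * dim) = 1*1 + 3*1 + 3*1 = 7 = chi_rho(e) = 7.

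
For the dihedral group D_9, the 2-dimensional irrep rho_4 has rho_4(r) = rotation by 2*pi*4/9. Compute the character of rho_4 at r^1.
chi_{rho_4}(r^1) = 2*cos(2*pi*4*1/9) = -2*cos(pi/9)

Solution. rho_4(r^1) is rotation by angle 2*pi*4*1/9, whose trace is 2*cos(2*pi*4*1/9) = -2*cos(pi/9).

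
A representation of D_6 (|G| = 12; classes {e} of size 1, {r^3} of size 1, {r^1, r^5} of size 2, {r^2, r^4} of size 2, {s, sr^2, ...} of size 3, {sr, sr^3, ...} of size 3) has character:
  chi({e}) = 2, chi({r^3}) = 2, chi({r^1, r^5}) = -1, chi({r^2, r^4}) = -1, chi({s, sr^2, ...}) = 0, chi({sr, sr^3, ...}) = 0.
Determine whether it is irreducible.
Irreducible: <chi, chi> = 1.

Explanation: <chi, chi> = (1/|G|) sum_C |C| * |chi(C)|^2 = (1/12)[1*|2|^2 + 1*|2|^2 + 2*|-1|^2 + 2*|-1|^2 + 3*|0|^2 + 3*|0|^2]
  = (1/12)[(4) + (4) + (2) + (2) + (0) + (0)] = 12/12 = 1.
A character is irreducible iff <chi, chi> = 1, so this representation is irreducible.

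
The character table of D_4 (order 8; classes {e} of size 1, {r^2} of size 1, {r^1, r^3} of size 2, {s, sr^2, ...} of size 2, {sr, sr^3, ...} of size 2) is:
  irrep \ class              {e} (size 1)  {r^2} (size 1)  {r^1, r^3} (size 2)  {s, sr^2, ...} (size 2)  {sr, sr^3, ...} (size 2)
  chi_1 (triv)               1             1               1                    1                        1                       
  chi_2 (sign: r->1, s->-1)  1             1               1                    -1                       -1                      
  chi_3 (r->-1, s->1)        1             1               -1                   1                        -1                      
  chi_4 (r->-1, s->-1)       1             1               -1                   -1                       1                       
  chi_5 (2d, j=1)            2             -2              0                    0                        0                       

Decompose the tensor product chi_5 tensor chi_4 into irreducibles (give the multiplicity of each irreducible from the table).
chi_5 tensor chi_4 = chi_5 (all other irreducibles have multiplicity 0).

Justification: The character of a tensor product is the pointwise product (chi_5 * chi_4)(C) = chi_5(C) * chi_4(C):
  {e}: (2)*(1), {r^2}: (-2)*(1), {r^1, r^3}: (0)*(-1), {s, sr^2, ...}: (0)*(-1), {sr, sr^3, ...}: (0)*(1)
so (chi_5 * chi_4) takes values
  {e} -> 2, {r^2} -> -2, {r^1, r^3} -> 0, {s, sr^2, ...} -> 0, {sr, sr^3, ...} -> 0.
Now take the inner product of this character with each irreducible chi from the table, <chi_5*chi_4, chi> = (1/8) sum_C |C| (chi_5*chi_4)(C) conj(chi(C)):
  <chi_5*chi_4, chi_1> = (1/8)[1*(2)*conj(1) + 1*(-2)*conj(1) + 2*(0)*conj(1) + 2*(0)*conj(1) + 2*(0)*conj(1)]
      = (1/8)[(2) + (-2) + (0) + (0) + (0)] = 0/8 = 0
  <chi_5*chi_4, chi_2> = (1/8)[1*(2)*conj(1) + 1*(-2)*conj(1) + 2*(0)*conj(1) + 2*(0)*conj(-1) + 2*(0)*conj(-1)]
      = (1/8)[(2) + (-2) + (0) + (0) + (0)] = 0/8 = 0
  <chi_5*chi_4, chi_3> = (1/8)[1*(2)*conj(1) + 1*(-2)*conj(1) + 2*(0)*conj(-1) + 2*(0)*conj(1) + 2*(0)*conj(-1)]
      = (1/8)[(2) + (-2) + (0) + (0) + (0)] = 0/8 = 0
  <chi_5*chi_4, chi_4> = (1/8)[1*(2)*conj(1) + 1*(-2)*conj(1) + 2*(0)*conj(-1) + 2*(0)*conj(-1) + 2*(0)*conj(1)]
      = (1/8)[(2) + (-2) + (0) + (0) + (0)] = 0/8 = 0
  <chi_5*chi_4, chi_5> = (1/8)[1*(2)*conj(2) + 1*(-2)*conj(-2) + 2*(0)*conj(0) + 2*(0)*conj(0) + 2*(0)*conj(0)]
      = (1/8)[(4) + (4) + (0) + (0) + (0)] = 8/8 = 1
Hence the multiplicities are chi_5: 1. Dimension check: dim(chi_5)*dim(chi_4) = 2*1 = 2 and sum (mult * dim) = 1*2 = 2.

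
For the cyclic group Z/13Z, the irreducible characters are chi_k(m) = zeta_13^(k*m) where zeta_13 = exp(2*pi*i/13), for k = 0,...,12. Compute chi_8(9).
chi_8(9) = zeta_13^72 = exp(-12*I*pi/13)

Working: chi_8(9) = zeta_13^(8*9) = zeta_13^72. Since zeta_13^13 = 1, this equals zeta_13^7 = exp(2*pi*i*7/13) = exp(-12*I*pi/13).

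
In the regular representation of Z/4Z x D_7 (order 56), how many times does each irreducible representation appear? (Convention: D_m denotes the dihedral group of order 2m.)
Each irreducible V_i of dimension d_i appears with multiplicity d_i, i.e. rho_reg = (direct sum over all irreducibles V_i) d_i V_i. The irreducible dimensions for Z/4Z x D_7 are 1, 1, 1, 1, 1, 1, 1, 1, 2, 2, 2, 2, 2, 2, 2, 2, 2, 2, 2, 2: 8 irreducibles of dimension 1, each with multiplicity 1; 12 irreducibles of dimension 2, each with multiplicity 2. Total dimension 8*1*1 + 12*2*2 = 56 = |G|.

Solution. General theorem: in the regular representation of a finite group G, each irreducible appears with multiplicity equal to its dimension. Check: dim(rho_reg) = sum d_i^2 = 1 + 1 + 1 + 1 + 1 + 1 + 1 + 1 + 4 + 4 + 4 + 4 + 4 + 4 + 4 + 4 + 4 + 4 + 4 + 4 = 56 = |G|.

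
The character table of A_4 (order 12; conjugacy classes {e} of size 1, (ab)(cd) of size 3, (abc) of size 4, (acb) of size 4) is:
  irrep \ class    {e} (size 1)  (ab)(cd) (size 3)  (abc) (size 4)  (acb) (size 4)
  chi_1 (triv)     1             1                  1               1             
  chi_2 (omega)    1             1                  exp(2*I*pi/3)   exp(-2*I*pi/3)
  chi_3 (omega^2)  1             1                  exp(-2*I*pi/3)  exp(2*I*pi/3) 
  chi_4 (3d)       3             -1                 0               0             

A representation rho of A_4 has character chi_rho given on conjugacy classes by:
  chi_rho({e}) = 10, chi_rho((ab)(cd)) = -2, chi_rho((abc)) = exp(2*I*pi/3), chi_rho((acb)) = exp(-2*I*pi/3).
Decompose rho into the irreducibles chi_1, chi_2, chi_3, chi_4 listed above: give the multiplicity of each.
Multiplicities: chi_1: 0, chi_2: 1, chi_3: 0, chi_4: 3.

Explanation: Use <chi_rho, chi> = (1/|G|) sum_C |C| * chi_rho(C) * conj(chi(C)) with |G| = 12 for each irreducible chi in the table:
  <chi_rho, chi_1> = (1/12)[1*(10)*conj(1) + 3*(-2)*conj(1) + 4*(exp(2*I*pi/3))*conj(1) + 4*(exp(-2*I*pi/3))*conj(1)]
      = (1/12)[(10) + (-6) + (4*exp(2*I*pi/3)) + (4*exp(-2*I*pi/3))] = 0/12 = 0
  <chi_rho, chi_2> = (1/12)[1*(10)*conj(1) + 3*(-2)*conj(1) + 4*(exp(2*I*pi/3))*conj(exp(2*I*pi/3)) + 4*(exp(-2*I*pi/3))*conj(exp(-2*I*pi/3))]
      = (1/12)[(10) + (-6) + (4) + (4)] = 12/12 = 1
  <chi_rho, chi_3> = (1/12)[1*(10)*conj(1) + 3*(-2)*conj(1) + 4*(exp(2*I*pi/3))*conj(exp(-2*I*pi/3)) + 4*(exp(-2*I*pi/3))*conj(exp(2*I*pi/3))]
      = (1/12)[(10) + (-6) + (4*exp(-2*I*pi/3)) + (4*exp(2*I*pi/3))] = 0/12 = 0
  <chi_rho, chi_4> = (1/12)[1*(10)*conj(3) + 3*(-2)*conj(-1) + 4*(exp(2*I*pi/3))*conj(0) + 4*(exp(-2*I*pi/3))*conj(0)]
      = (1/12)[(30) + (6) + (0) + (0)] = 36/12 = 3
(Exp terms are combined using exp(i*s)*conj(exp(i*t)) = exp(i*(s-t)), and sums of them are collapsed using the identity that for every m > 1 the m distinct m-th roots of unity sum to 0, e.g. 1 + exp(2*I*pi/3) + exp(-2*I*pi/3) = 0.)
Dimension check: dim(rho) = sum (mult * dim) = 0*1 + 1*1 + 0*1 + 3*3 = 10 = chi_rho(e) = 10.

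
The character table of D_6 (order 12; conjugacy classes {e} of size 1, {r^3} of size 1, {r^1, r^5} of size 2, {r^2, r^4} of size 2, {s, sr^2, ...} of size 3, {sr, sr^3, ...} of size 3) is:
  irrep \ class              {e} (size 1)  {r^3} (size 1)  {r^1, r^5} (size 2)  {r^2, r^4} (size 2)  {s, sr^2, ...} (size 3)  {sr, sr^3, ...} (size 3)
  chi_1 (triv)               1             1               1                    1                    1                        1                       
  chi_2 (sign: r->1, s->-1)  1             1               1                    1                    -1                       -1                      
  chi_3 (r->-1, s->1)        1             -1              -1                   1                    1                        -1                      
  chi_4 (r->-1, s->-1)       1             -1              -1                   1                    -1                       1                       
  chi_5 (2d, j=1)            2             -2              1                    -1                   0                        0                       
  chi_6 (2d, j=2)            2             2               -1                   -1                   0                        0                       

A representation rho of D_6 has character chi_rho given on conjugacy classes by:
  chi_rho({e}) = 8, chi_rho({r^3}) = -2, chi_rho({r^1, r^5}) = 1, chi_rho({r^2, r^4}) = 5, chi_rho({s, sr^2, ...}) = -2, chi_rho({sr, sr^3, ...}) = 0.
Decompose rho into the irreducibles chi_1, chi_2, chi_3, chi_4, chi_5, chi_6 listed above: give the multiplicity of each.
Multiplicities: chi_1: 1, chi_2: 2, chi_3: 1, chi_4: 2, chi_5: 1, chi_6: 0.

Explanation: Use <chi_rho, chi> = (1/|G|) sum_C |C| * chi_rho(C) * conj(chi(C)) with |G| = 12 for each irreducible chi in the table:
  <chi_rho, chi_1> = (1/12)[1*(8)*conj(1) + 1*(-2)*conj(1) + 2*(1)*conj(1) + 2*(5)*conj(1) + 3*(-2)*conj(1) + 3*(0)*conj(1)]
      = (1/12)[(8) + (-2) + (2) + (10) + (-6) + (0)] = 12/12 = 1
  <chi_rho, chi_2> = (1/12)[1*(8)*conj(1) + 1*(-2)*conj(1) + 2*(1)*conj(1) + 2*(5)*conj(1) + 3*(-2)*conj(-1) + 3*(0)*conj(-1)]
      = (1/12)[(8) + (-2) + (2) + (10) + (6) + (0)] = 24/12 = 2
  <chi_rho, chi_3> = (1/12)[1*(8)*conj(1) + 1*(-2)*conj(-1) + 2*(1)*conj(-1) + 2*(5)*conj(1) + 3*(-2)*conj(1) + 3*(0)*conj(-1)]
      = (1/12)[(8) + (2) + (-2) + (10) + (-6) + (0)] = 12/12 = 1
  <chi_rho, chi_4> = (1/12)[1*(8)*conj(1) + 1*(-2)*conj(-1) + 2*(1)*conj(-1) + 2*(5)*conj(1) + 3*(-2)*conj(-1) + 3*(0)*conj(1)]
      = (1/12)[(8) + (2) + (-2) + (10) + (6) + (0)] = 24/12 = 2
  <chi_rho, chi_5> = (1/12)[1*(8)*conj(2) + 1*(-2)*conj(-2) + 2*(1)*conj(1) + 2*(5)*conj(-1) + 3*(-2)*conj(0) + 3*(0)*conj(0)]
      = (1/12)[(16) + (4) + (2) + (-10) + (0) + (0)] = 12/12 = 1
  <chi_rho, chi_6> = (1/12)[1*(8)*conj(2) + 1*(-2)*conj(2) + 2*(1)*conj(-1) + 2*(5)*conj(-1) + 3*(-2)*conj(0) + 3*(0)*conj(0)]
      = (1/12)[(16) + (-4) + (-2) + (-10) + (0) + (0)] = 0/12 = 0
Dimension check: dim(rho) = sum (mult * dim) = 1*1 + 2*1 + 1*1 + 2*1 + 1*2 + 0*2 = 8 = chi_rho(e) = 8.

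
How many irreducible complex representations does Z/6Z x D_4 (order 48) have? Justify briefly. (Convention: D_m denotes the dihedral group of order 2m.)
30

Derivation: The number of irreducible complex representations of a finite group equals its number of conjugacy classes. For a direct product, #classes(G x H) = #classes(G) * #classes(H). Z/6Z has 6 classes (abelian), D_4 has 5 classes, so 6 * 5 = 30, so Z/6Z x D_4 (order 48) has exactly 30 irreducible complex representations.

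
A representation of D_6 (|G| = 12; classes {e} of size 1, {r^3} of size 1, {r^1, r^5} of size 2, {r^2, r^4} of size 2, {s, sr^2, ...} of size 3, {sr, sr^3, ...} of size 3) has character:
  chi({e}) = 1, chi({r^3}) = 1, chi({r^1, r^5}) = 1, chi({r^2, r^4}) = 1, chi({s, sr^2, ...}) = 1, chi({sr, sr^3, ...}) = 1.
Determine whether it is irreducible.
Irreducible: <chi, chi> = 1.

<chi, chi> = (1/|G|) sum_C |C| * |chi(C)|^2 = (1/12)[1*|1|^2 + 1*|1|^2 + 2*|1|^2 + 2*|1|^2 + 3*|1|^2 + 3*|1|^2]
  = (1/12)[(1) + (1) + (2) + (2) + (3) + (3)] = 12/12 = 1.
A character is irreducible iff <chi, chi> = 1, so this representation is irreducible.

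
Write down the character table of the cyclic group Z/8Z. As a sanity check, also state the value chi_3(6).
Character table of Z/8Z (irreps indexed chi_0,...,chi_7 with chi_k(m) = zeta_8^(k*m), zeta_8 = exp(2*pi*i/8)):
  irrep \ class  {0} (size 1)  {1} (size 1)    {2} (size 1)  {3} (size 1)    {4} (size 1)  {5} (size 1)    {6} (size 1)  {7} (size 1)  
  chi_0          1             1               1             1               1             1               1             1             
  chi_1          1             exp(I*pi/4)     I             exp(3*I*pi/4)   -1            exp(-3*I*pi/4)  -I            exp(-I*pi/4)  
  chi_2          1             I               -1            -I              1             I               -1            -I            
  chi_3          1             exp(3*I*pi/4)   -I            exp(I*pi/4)     -1            exp(-I*pi/4)    I             exp(-3*I*pi/4)
  chi_4          1             -1              1             -1              1             -1              1             -1            
  chi_5          1             exp(-3*I*pi/4)  I             exp(-I*pi/4)    -1            exp(I*pi/4)     -I            exp(3*I*pi/4) 
  chi_6          1             -I              -1            I               1             -I              -1            I             
  chi_7          1             exp(-I*pi/4)    -I            exp(-3*I*pi/4)  -1            exp(3*I*pi/4)   I             exp(I*pi/4)   

Spot check: chi_3(6) = zeta_8^(3*6) = zeta_8^18 = I.

Derivation: Z/8Z is abelian, so all 8 irreducible complex representations are 1-dimensional. They are given by chi_k(m) = zeta_8^(k*m) for k = 0,...,7. Row orthogonality: sum_m chi_k(m) conj(chi_l(m)) = 8 * [k = l].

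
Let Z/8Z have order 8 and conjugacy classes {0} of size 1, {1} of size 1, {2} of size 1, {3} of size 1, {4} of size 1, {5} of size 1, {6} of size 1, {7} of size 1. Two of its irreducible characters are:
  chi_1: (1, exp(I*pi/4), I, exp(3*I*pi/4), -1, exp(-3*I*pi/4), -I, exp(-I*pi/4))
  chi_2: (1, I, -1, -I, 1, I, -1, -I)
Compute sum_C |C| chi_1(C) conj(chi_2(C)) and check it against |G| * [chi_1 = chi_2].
Sum = 0; so <chi_1, chi_2> = 0 (distinct irreducibles are orthogonal).

Proof sketch: Compute term by term over conjugacy classes (|C| * chi_1(C) * conj(chi_2(C))):
  1*(1)*conj(1) + 1*(exp(I*pi/4))*conj(I) + 1*(I)*conj(-1) + 1*(exp(3*I*pi/4))*conj(-I) + 1*(-1)*conj(1) + 1*(exp(-3*I*pi/4))*conj(I) + 1*(-I)*conj(-1) + 1*(exp(-I*pi/4))*conj(-I)
  = (1) + (-exp(3*I*pi/4)) + (-I) + (exp(-3*I*pi/4)) + (-1) + (-exp(-I*pi/4)) + (I) + (exp(I*pi/4))
  = 0.
(Exp terms are combined using exp(i*s)*conj(exp(i*t)) = exp(i*(s-t)), and sums of them are collapsed using the identity that for every m > 1 the m distinct m-th roots of unity sum to 0, e.g. 1 + exp(2*I*pi/3) + exp(-2*I*pi/3) = 0.)
Dividing by |G| = 8 gives 0/8 = 0, matching the row-orthogonality relation <chi_1, chi_2> = [chi_1 = chi_2].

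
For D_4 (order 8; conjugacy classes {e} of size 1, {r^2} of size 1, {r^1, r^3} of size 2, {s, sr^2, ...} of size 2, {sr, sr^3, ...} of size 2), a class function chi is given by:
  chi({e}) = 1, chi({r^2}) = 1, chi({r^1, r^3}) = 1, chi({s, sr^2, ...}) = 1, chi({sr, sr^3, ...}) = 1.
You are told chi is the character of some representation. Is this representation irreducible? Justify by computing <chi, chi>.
Irreducible: <chi, chi> = 1.

Argument: <chi, chi> = (1/|G|) sum_C |C| * |chi(C)|^2 = (1/8)[1*|1|^2 + 1*|1|^2 + 2*|1|^2 + 2*|1|^2 + 2*|1|^2]
  = (1/8)[(1) + (1) + (2) + (2) + (2)] = 8/8 = 1.
A character is irreducible iff <chi, chi> = 1, so this representation is irreducible.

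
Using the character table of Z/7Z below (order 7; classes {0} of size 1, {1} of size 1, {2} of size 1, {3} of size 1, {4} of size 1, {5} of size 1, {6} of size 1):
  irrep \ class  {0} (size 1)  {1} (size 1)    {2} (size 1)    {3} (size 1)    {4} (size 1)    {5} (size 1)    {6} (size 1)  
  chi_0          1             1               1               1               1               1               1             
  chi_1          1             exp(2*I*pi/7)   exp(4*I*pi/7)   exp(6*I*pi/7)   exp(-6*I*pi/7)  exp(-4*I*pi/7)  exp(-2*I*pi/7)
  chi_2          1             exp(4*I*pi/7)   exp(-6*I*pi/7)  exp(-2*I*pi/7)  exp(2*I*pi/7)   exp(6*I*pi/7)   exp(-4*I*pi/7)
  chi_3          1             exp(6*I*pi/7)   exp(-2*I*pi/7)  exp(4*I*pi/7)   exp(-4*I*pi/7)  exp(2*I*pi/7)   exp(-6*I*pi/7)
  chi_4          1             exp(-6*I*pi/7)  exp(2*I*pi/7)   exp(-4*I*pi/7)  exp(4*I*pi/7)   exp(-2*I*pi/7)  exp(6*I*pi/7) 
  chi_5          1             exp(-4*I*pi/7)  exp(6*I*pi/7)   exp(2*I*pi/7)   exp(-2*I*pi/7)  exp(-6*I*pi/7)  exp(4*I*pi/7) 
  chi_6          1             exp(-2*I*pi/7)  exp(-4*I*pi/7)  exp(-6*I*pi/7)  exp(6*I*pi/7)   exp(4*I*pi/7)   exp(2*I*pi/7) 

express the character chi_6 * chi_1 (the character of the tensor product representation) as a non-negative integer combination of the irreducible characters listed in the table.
chi_6 tensor chi_1 = chi_0 (all other irreducibles have multiplicity 0).

Justification: The character of a tensor product is the pointwise product (chi_6 * chi_1)(C) = chi_6(C) * chi_1(C):
  {0}: (1)*(1), {1}: (exp(-2*I*pi/7))*(exp(2*I*pi/7)), {2}: (exp(-4*I*pi/7))*(exp(4*I*pi/7)), {3}: (exp(-6*I*pi/7))*(exp(6*I*pi/7)), {4}: (exp(6*I*pi/7))*(exp(-6*I*pi/7)), {5}: (exp(4*I*pi/7))*(exp(-4*I*pi/7)), {6}: (exp(2*I*pi/7))*(exp(-2*I*pi/7))
so (chi_6 * chi_1) takes values
  {0} -> 1, {1} -> 1, {2} -> 1, {3} -> 1, {4} -> 1, {5} -> 1, {6} -> 1.
Now take the inner product of this character with each irreducible chi from the table, <chi_6*chi_1, chi> = (1/7) sum_C |C| (chi_6*chi_1)(C) conj(chi(C)):
  <chi_6*chi_1, chi_0> = (1/7)[1*(1)*conj(1) + 1*(1)*conj(1) + 1*(1)*conj(1) + 1*(1)*conj(1) + 1*(1)*conj(1) + 1*(1)*conj(1) + 1*(1)*conj(1)]
      = (1/7)[(1) + (1) + (1) + (1) + (1) + (1) + (1)] = 7/7 = 1
  <chi_6*chi_1, chi_1> = (1/7)[1*(1)*conj(1) + 1*(1)*conj(exp(2*I*pi/7)) + 1*(1)*conj(exp(4*I*pi/7)) + 1*(1)*conj(exp(6*I*pi/7)) + 1*(1)*conj(exp(-6*I*pi/7)) + 1*(1)*conj(exp(-4*I*pi/7)) + 1*(1)*conj(exp(-2*I*pi/7))]
      = (1/7)[(1) + (exp(-2*I*pi/7)) + (exp(-4*I*pi/7)) + (exp(-6*I*pi/7)) + (exp(6*I*pi/7)) + (exp(4*I*pi/7)) + (exp(2*I*pi/7))] = 0/7 = 0
  <chi_6*chi_1, chi_2> = (1/7)[1*(1)*conj(1) + 1*(1)*conj(exp(4*I*pi/7)) + 1*(1)*conj(exp(-6*I*pi/7)) + 1*(1)*conj(exp(-2*I*pi/7)) + 1*(1)*conj(exp(2*I*pi/7)) + 1*(1)*conj(exp(6*I*pi/7)) + 1*(1)*conj(exp(-4*I*pi/7))]
      = (1/7)[(1) + (exp(-4*I*pi/7)) + (exp(6*I*pi/7)) + (exp(2*I*pi/7)) + (exp(-2*I*pi/7)) + (exp(-6*I*pi/7)) + (exp(4*I*pi/7))] = 0/7 = 0
  <chi_6*chi_1, chi_3> = (1/7)[1*(1)*conj(1) + 1*(1)*conj(exp(6*I*pi/7)) + 1*(1)*conj(exp(-2*I*pi/7)) + 1*(1)*conj(exp(4*I*pi/7)) + 1*(1)*conj(exp(-4*I*pi/7)) + 1*(1)*conj(exp(2*I*pi/7)) + 1*(1)*conj(exp(-6*I*pi/7))]
      = (1/7)[(1) + (exp(-6*I*pi/7)) + (exp(2*I*pi/7)) + (exp(-4*I*pi/7)) + (exp(4*I*pi/7)) + (exp(-2*I*pi/7)) + (exp(6*I*pi/7))] = 0/7 = 0
  <chi_6*chi_1, chi_4> = (1/7)[1*(1)*conj(1) + 1*(1)*conj(exp(-6*I*pi/7)) + 1*(1)*conj(exp(2*I*pi/7)) + 1*(1)*conj(exp(-4*I*pi/7)) + 1*(1)*conj(exp(4*I*pi/7)) + 1*(1)*conj(exp(-2*I*pi/7)) + 1*(1)*conj(exp(6*I*pi/7))]
      = (1/7)[(1) + (exp(6*I*pi/7)) + (exp(-2*I*pi/7)) + (exp(4*I*pi/7)) + (exp(-4*I*pi/7)) + (exp(2*I*pi/7)) + (exp(-6*I*pi/7))] = 0/7 = 0
  <chi_6*chi_1, chi_5> = (1/7)[1*(1)*conj(1) + 1*(1)*conj(exp(-4*I*pi/7)) + 1*(1)*conj(exp(6*I*pi/7)) + 1*(1)*conj(exp(2*I*pi/7)) + 1*(1)*conj(exp(-2*I*pi/7)) + 1*(1)*conj(exp(-6*I*pi/7)) + 1*(1)*conj(exp(4*I*pi/7))]
      = (1/7)[(1) + (exp(4*I*pi/7)) + (exp(-6*I*pi/7)) + (exp(-2*I*pi/7)) + (exp(2*I*pi/7)) + (exp(6*I*pi/7)) + (exp(-4*I*pi/7))] = 0/7 = 0
  <chi_6*chi_1, chi_6> = (1/7)[1*(1)*conj(1) + 1*(1)*conj(exp(-2*I*pi/7)) + 1*(1)*conj(exp(-4*I*pi/7)) + 1*(1)*conj(exp(-6*I*pi/7)) + 1*(1)*conj(exp(6*I*pi/7)) + 1*(1)*conj(exp(4*I*pi/7)) + 1*(1)*conj(exp(2*I*pi/7))]
      = (1/7)[(1) + (exp(2*I*pi/7)) + (exp(4*I*pi/7)) + (exp(6*I*pi/7)) + (exp(-6*I*pi/7)) + (exp(-4*I*pi/7)) + (exp(-2*I*pi/7))] = 0/7 = 0
(Exp terms are combined using exp(i*s)*conj(exp(i*t)) = exp(i*(s-t)), and sums of them are collapsed using the identity that for every m > 1 the m distinct m-th roots of unity sum to 0, e.g. 1 + exp(2*I*pi/3) + exp(-2*I*pi/3) = 0.)
Hence the multiplicities are chi_0: 1. Dimension check: dim(chi_6)*dim(chi_1) = 1*1 = 1 and sum (mult * dim) = 1*1 = 1.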